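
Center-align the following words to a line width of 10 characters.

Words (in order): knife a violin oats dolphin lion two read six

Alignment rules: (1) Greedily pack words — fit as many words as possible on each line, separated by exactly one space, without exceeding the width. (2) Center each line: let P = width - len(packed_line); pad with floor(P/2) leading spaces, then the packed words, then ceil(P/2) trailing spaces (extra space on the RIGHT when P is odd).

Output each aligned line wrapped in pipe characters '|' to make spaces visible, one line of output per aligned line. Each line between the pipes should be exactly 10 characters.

Answer: | knife a  |
|  violin  |
|   oats   |
| dolphin  |
| lion two |
| read six |

Derivation:
Line 1: ['knife', 'a'] (min_width=7, slack=3)
Line 2: ['violin'] (min_width=6, slack=4)
Line 3: ['oats'] (min_width=4, slack=6)
Line 4: ['dolphin'] (min_width=7, slack=3)
Line 5: ['lion', 'two'] (min_width=8, slack=2)
Line 6: ['read', 'six'] (min_width=8, slack=2)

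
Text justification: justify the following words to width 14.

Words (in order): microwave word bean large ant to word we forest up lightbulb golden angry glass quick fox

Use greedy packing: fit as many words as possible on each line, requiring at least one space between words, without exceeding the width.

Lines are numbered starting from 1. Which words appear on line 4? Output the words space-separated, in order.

Answer: forest up

Derivation:
Line 1: ['microwave', 'word'] (min_width=14, slack=0)
Line 2: ['bean', 'large', 'ant'] (min_width=14, slack=0)
Line 3: ['to', 'word', 'we'] (min_width=10, slack=4)
Line 4: ['forest', 'up'] (min_width=9, slack=5)
Line 5: ['lightbulb'] (min_width=9, slack=5)
Line 6: ['golden', 'angry'] (min_width=12, slack=2)
Line 7: ['glass', 'quick'] (min_width=11, slack=3)
Line 8: ['fox'] (min_width=3, slack=11)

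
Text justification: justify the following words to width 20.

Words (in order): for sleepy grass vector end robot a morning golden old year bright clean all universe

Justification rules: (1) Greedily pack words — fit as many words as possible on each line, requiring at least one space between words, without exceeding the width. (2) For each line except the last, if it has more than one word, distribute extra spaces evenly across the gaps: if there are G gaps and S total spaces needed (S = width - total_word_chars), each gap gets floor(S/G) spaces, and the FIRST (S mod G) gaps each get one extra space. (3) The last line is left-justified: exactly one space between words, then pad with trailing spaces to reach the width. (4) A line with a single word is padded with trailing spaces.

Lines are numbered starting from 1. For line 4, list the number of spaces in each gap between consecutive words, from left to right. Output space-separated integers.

Line 1: ['for', 'sleepy', 'grass'] (min_width=16, slack=4)
Line 2: ['vector', 'end', 'robot', 'a'] (min_width=18, slack=2)
Line 3: ['morning', 'golden', 'old'] (min_width=18, slack=2)
Line 4: ['year', 'bright', 'clean'] (min_width=17, slack=3)
Line 5: ['all', 'universe'] (min_width=12, slack=8)

Answer: 3 2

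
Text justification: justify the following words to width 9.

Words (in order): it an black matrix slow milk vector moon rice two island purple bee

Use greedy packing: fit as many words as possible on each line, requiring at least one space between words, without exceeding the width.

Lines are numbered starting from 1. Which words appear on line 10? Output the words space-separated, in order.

Line 1: ['it', 'an'] (min_width=5, slack=4)
Line 2: ['black'] (min_width=5, slack=4)
Line 3: ['matrix'] (min_width=6, slack=3)
Line 4: ['slow', 'milk'] (min_width=9, slack=0)
Line 5: ['vector'] (min_width=6, slack=3)
Line 6: ['moon', 'rice'] (min_width=9, slack=0)
Line 7: ['two'] (min_width=3, slack=6)
Line 8: ['island'] (min_width=6, slack=3)
Line 9: ['purple'] (min_width=6, slack=3)
Line 10: ['bee'] (min_width=3, slack=6)

Answer: bee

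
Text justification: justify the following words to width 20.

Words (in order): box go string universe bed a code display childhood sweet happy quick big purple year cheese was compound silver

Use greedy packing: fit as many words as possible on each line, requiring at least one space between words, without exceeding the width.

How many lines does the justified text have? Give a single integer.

Line 1: ['box', 'go', 'string'] (min_width=13, slack=7)
Line 2: ['universe', 'bed', 'a', 'code'] (min_width=19, slack=1)
Line 3: ['display', 'childhood'] (min_width=17, slack=3)
Line 4: ['sweet', 'happy', 'quick'] (min_width=17, slack=3)
Line 5: ['big', 'purple', 'year'] (min_width=15, slack=5)
Line 6: ['cheese', 'was', 'compound'] (min_width=19, slack=1)
Line 7: ['silver'] (min_width=6, slack=14)
Total lines: 7

Answer: 7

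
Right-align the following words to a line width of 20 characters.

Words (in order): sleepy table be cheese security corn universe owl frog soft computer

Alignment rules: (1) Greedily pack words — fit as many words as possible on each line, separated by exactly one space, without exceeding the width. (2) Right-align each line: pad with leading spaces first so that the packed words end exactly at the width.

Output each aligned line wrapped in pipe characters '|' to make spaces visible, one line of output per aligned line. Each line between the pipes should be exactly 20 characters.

Line 1: ['sleepy', 'table', 'be'] (min_width=15, slack=5)
Line 2: ['cheese', 'security', 'corn'] (min_width=20, slack=0)
Line 3: ['universe', 'owl', 'frog'] (min_width=17, slack=3)
Line 4: ['soft', 'computer'] (min_width=13, slack=7)

Answer: |     sleepy table be|
|cheese security corn|
|   universe owl frog|
|       soft computer|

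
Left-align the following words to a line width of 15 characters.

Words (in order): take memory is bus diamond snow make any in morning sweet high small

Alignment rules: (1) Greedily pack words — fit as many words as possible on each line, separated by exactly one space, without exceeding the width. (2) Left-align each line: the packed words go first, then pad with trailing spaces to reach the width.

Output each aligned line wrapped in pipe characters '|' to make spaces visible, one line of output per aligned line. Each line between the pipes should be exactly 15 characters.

Line 1: ['take', 'memory', 'is'] (min_width=14, slack=1)
Line 2: ['bus', 'diamond'] (min_width=11, slack=4)
Line 3: ['snow', 'make', 'any'] (min_width=13, slack=2)
Line 4: ['in', 'morning'] (min_width=10, slack=5)
Line 5: ['sweet', 'high'] (min_width=10, slack=5)
Line 6: ['small'] (min_width=5, slack=10)

Answer: |take memory is |
|bus diamond    |
|snow make any  |
|in morning     |
|sweet high     |
|small          |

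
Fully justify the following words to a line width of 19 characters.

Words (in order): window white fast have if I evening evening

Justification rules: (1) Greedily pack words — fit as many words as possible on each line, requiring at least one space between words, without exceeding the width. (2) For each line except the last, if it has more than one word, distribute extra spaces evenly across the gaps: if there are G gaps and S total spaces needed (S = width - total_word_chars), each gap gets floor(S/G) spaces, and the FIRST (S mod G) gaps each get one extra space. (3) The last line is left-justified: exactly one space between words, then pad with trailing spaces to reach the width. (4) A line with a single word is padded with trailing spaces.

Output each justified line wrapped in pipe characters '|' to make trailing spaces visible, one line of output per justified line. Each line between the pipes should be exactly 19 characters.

Line 1: ['window', 'white', 'fast'] (min_width=17, slack=2)
Line 2: ['have', 'if', 'I', 'evening'] (min_width=17, slack=2)
Line 3: ['evening'] (min_width=7, slack=12)

Answer: |window  white  fast|
|have  if  I evening|
|evening            |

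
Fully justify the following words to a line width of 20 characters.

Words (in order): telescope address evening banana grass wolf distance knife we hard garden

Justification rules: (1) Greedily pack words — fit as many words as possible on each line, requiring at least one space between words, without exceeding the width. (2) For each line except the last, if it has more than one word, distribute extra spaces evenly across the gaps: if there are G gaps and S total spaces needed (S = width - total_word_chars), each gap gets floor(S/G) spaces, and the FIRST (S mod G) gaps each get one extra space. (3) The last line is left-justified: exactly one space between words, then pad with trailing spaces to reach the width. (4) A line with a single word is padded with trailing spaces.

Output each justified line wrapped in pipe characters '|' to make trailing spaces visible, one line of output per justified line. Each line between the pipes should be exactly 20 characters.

Line 1: ['telescope', 'address'] (min_width=17, slack=3)
Line 2: ['evening', 'banana', 'grass'] (min_width=20, slack=0)
Line 3: ['wolf', 'distance', 'knife'] (min_width=19, slack=1)
Line 4: ['we', 'hard', 'garden'] (min_width=14, slack=6)

Answer: |telescope    address|
|evening banana grass|
|wolf  distance knife|
|we hard garden      |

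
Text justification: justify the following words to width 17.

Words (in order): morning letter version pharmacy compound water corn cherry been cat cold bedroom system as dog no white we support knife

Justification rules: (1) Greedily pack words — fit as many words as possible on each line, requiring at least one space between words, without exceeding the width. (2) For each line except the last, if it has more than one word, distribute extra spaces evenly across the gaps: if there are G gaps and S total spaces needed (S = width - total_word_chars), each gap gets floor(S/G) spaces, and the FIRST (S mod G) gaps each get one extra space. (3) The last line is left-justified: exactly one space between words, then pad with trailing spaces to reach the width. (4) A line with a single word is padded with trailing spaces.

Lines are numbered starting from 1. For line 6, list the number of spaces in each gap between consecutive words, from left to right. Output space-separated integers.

Line 1: ['morning', 'letter'] (min_width=14, slack=3)
Line 2: ['version', 'pharmacy'] (min_width=16, slack=1)
Line 3: ['compound', 'water'] (min_width=14, slack=3)
Line 4: ['corn', 'cherry', 'been'] (min_width=16, slack=1)
Line 5: ['cat', 'cold', 'bedroom'] (min_width=16, slack=1)
Line 6: ['system', 'as', 'dog', 'no'] (min_width=16, slack=1)
Line 7: ['white', 'we', 'support'] (min_width=16, slack=1)
Line 8: ['knife'] (min_width=5, slack=12)

Answer: 2 1 1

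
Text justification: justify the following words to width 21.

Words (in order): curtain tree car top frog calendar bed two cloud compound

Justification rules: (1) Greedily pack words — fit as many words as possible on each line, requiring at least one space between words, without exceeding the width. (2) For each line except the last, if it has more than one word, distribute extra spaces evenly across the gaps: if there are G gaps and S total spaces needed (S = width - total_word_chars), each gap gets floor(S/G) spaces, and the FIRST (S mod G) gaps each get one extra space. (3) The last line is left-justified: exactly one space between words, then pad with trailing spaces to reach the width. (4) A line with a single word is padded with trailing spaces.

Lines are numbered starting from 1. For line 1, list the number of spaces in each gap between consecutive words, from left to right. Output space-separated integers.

Answer: 2 1 1

Derivation:
Line 1: ['curtain', 'tree', 'car', 'top'] (min_width=20, slack=1)
Line 2: ['frog', 'calendar', 'bed', 'two'] (min_width=21, slack=0)
Line 3: ['cloud', 'compound'] (min_width=14, slack=7)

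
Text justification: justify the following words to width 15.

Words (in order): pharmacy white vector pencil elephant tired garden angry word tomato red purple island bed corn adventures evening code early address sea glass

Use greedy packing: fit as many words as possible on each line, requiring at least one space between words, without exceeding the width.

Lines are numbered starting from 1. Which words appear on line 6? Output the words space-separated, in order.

Line 1: ['pharmacy', 'white'] (min_width=14, slack=1)
Line 2: ['vector', 'pencil'] (min_width=13, slack=2)
Line 3: ['elephant', 'tired'] (min_width=14, slack=1)
Line 4: ['garden', 'angry'] (min_width=12, slack=3)
Line 5: ['word', 'tomato', 'red'] (min_width=15, slack=0)
Line 6: ['purple', 'island'] (min_width=13, slack=2)
Line 7: ['bed', 'corn'] (min_width=8, slack=7)
Line 8: ['adventures'] (min_width=10, slack=5)
Line 9: ['evening', 'code'] (min_width=12, slack=3)
Line 10: ['early', 'address'] (min_width=13, slack=2)
Line 11: ['sea', 'glass'] (min_width=9, slack=6)

Answer: purple island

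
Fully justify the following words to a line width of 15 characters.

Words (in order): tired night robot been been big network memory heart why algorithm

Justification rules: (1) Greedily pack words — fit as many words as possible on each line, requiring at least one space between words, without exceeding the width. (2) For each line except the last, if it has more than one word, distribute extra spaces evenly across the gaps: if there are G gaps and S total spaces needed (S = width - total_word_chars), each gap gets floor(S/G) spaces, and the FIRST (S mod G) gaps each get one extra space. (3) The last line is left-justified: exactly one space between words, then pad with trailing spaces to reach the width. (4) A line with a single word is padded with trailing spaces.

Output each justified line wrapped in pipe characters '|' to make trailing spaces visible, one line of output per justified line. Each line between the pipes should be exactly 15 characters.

Answer: |tired     night|
|robot been been|
|big     network|
|memory    heart|
|why algorithm  |

Derivation:
Line 1: ['tired', 'night'] (min_width=11, slack=4)
Line 2: ['robot', 'been', 'been'] (min_width=15, slack=0)
Line 3: ['big', 'network'] (min_width=11, slack=4)
Line 4: ['memory', 'heart'] (min_width=12, slack=3)
Line 5: ['why', 'algorithm'] (min_width=13, slack=2)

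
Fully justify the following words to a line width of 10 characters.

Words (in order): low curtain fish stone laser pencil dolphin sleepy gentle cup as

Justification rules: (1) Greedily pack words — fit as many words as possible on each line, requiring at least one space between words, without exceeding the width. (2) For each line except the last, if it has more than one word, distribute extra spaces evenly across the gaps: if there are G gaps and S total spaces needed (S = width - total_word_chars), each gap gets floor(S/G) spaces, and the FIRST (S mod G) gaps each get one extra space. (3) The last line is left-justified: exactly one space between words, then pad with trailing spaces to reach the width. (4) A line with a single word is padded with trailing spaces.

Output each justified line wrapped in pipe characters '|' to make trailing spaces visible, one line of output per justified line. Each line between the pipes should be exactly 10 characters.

Line 1: ['low'] (min_width=3, slack=7)
Line 2: ['curtain'] (min_width=7, slack=3)
Line 3: ['fish', 'stone'] (min_width=10, slack=0)
Line 4: ['laser'] (min_width=5, slack=5)
Line 5: ['pencil'] (min_width=6, slack=4)
Line 6: ['dolphin'] (min_width=7, slack=3)
Line 7: ['sleepy'] (min_width=6, slack=4)
Line 8: ['gentle', 'cup'] (min_width=10, slack=0)
Line 9: ['as'] (min_width=2, slack=8)

Answer: |low       |
|curtain   |
|fish stone|
|laser     |
|pencil    |
|dolphin   |
|sleepy    |
|gentle cup|
|as        |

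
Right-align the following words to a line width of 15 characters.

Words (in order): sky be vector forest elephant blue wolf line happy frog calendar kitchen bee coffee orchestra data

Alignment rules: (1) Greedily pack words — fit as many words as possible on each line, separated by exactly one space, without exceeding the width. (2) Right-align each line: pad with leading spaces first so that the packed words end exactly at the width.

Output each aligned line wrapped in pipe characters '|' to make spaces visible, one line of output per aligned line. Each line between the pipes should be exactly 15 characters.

Line 1: ['sky', 'be', 'vector'] (min_width=13, slack=2)
Line 2: ['forest', 'elephant'] (min_width=15, slack=0)
Line 3: ['blue', 'wolf', 'line'] (min_width=14, slack=1)
Line 4: ['happy', 'frog'] (min_width=10, slack=5)
Line 5: ['calendar'] (min_width=8, slack=7)
Line 6: ['kitchen', 'bee'] (min_width=11, slack=4)
Line 7: ['coffee'] (min_width=6, slack=9)
Line 8: ['orchestra', 'data'] (min_width=14, slack=1)

Answer: |  sky be vector|
|forest elephant|
| blue wolf line|
|     happy frog|
|       calendar|
|    kitchen bee|
|         coffee|
| orchestra data|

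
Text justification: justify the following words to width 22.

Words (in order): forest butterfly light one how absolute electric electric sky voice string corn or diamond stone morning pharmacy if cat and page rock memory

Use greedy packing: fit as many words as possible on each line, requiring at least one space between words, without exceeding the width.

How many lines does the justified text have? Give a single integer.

Line 1: ['forest', 'butterfly', 'light'] (min_width=22, slack=0)
Line 2: ['one', 'how', 'absolute'] (min_width=16, slack=6)
Line 3: ['electric', 'electric', 'sky'] (min_width=21, slack=1)
Line 4: ['voice', 'string', 'corn', 'or'] (min_width=20, slack=2)
Line 5: ['diamond', 'stone', 'morning'] (min_width=21, slack=1)
Line 6: ['pharmacy', 'if', 'cat', 'and'] (min_width=19, slack=3)
Line 7: ['page', 'rock', 'memory'] (min_width=16, slack=6)
Total lines: 7

Answer: 7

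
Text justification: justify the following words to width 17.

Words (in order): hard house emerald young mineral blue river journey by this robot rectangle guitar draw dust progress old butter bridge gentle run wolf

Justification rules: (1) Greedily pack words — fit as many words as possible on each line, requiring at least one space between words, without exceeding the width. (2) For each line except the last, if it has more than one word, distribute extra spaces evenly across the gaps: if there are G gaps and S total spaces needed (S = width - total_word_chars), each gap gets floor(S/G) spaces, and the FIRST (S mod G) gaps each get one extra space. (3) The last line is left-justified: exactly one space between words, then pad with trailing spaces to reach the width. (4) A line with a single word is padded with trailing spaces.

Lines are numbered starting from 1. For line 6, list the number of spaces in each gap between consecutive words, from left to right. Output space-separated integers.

Line 1: ['hard', 'house'] (min_width=10, slack=7)
Line 2: ['emerald', 'young'] (min_width=13, slack=4)
Line 3: ['mineral', 'blue'] (min_width=12, slack=5)
Line 4: ['river', 'journey', 'by'] (min_width=16, slack=1)
Line 5: ['this', 'robot'] (min_width=10, slack=7)
Line 6: ['rectangle', 'guitar'] (min_width=16, slack=1)
Line 7: ['draw', 'dust'] (min_width=9, slack=8)
Line 8: ['progress', 'old'] (min_width=12, slack=5)
Line 9: ['butter', 'bridge'] (min_width=13, slack=4)
Line 10: ['gentle', 'run', 'wolf'] (min_width=15, slack=2)

Answer: 2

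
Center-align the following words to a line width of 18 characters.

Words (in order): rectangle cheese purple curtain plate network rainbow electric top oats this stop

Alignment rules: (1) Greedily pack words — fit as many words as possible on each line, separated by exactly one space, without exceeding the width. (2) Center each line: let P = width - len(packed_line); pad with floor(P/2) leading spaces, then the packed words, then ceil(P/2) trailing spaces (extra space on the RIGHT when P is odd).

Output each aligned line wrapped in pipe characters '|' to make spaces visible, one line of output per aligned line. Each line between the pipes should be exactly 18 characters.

Answer: | rectangle cheese |
|  purple curtain  |
|  plate network   |
| rainbow electric |
|top oats this stop|

Derivation:
Line 1: ['rectangle', 'cheese'] (min_width=16, slack=2)
Line 2: ['purple', 'curtain'] (min_width=14, slack=4)
Line 3: ['plate', 'network'] (min_width=13, slack=5)
Line 4: ['rainbow', 'electric'] (min_width=16, slack=2)
Line 5: ['top', 'oats', 'this', 'stop'] (min_width=18, slack=0)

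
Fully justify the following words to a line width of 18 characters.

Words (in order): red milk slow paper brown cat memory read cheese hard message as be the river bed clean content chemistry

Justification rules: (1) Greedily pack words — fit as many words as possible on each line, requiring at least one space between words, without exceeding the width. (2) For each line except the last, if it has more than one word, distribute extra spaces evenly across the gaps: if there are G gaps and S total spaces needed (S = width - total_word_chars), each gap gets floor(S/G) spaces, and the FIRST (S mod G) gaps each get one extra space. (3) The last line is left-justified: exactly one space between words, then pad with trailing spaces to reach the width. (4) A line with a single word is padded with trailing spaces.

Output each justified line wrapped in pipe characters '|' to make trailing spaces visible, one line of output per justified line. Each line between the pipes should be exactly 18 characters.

Line 1: ['red', 'milk', 'slow'] (min_width=13, slack=5)
Line 2: ['paper', 'brown', 'cat'] (min_width=15, slack=3)
Line 3: ['memory', 'read', 'cheese'] (min_width=18, slack=0)
Line 4: ['hard', 'message', 'as', 'be'] (min_width=18, slack=0)
Line 5: ['the', 'river', 'bed'] (min_width=13, slack=5)
Line 6: ['clean', 'content'] (min_width=13, slack=5)
Line 7: ['chemistry'] (min_width=9, slack=9)

Answer: |red    milk   slow|
|paper   brown  cat|
|memory read cheese|
|hard message as be|
|the    river   bed|
|clean      content|
|chemistry         |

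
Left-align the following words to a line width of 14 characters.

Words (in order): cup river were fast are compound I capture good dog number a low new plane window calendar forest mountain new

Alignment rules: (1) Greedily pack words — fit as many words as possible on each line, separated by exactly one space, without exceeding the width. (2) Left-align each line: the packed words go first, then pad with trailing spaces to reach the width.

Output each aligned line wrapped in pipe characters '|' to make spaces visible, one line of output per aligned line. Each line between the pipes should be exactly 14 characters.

Answer: |cup river were|
|fast are      |
|compound I    |
|capture good  |
|dog number a  |
|low new plane |
|window        |
|calendar      |
|forest        |
|mountain new  |

Derivation:
Line 1: ['cup', 'river', 'were'] (min_width=14, slack=0)
Line 2: ['fast', 'are'] (min_width=8, slack=6)
Line 3: ['compound', 'I'] (min_width=10, slack=4)
Line 4: ['capture', 'good'] (min_width=12, slack=2)
Line 5: ['dog', 'number', 'a'] (min_width=12, slack=2)
Line 6: ['low', 'new', 'plane'] (min_width=13, slack=1)
Line 7: ['window'] (min_width=6, slack=8)
Line 8: ['calendar'] (min_width=8, slack=6)
Line 9: ['forest'] (min_width=6, slack=8)
Line 10: ['mountain', 'new'] (min_width=12, slack=2)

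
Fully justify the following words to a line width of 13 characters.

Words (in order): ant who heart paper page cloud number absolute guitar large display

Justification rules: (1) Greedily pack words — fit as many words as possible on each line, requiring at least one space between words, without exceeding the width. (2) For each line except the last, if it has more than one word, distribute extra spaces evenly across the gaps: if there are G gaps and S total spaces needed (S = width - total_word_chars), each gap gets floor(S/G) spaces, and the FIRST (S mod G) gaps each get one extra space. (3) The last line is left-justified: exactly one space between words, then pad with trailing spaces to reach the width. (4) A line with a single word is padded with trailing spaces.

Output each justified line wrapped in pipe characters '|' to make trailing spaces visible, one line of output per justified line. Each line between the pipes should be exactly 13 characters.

Answer: |ant who heart|
|paper    page|
|cloud  number|
|absolute     |
|guitar  large|
|display      |

Derivation:
Line 1: ['ant', 'who', 'heart'] (min_width=13, slack=0)
Line 2: ['paper', 'page'] (min_width=10, slack=3)
Line 3: ['cloud', 'number'] (min_width=12, slack=1)
Line 4: ['absolute'] (min_width=8, slack=5)
Line 5: ['guitar', 'large'] (min_width=12, slack=1)
Line 6: ['display'] (min_width=7, slack=6)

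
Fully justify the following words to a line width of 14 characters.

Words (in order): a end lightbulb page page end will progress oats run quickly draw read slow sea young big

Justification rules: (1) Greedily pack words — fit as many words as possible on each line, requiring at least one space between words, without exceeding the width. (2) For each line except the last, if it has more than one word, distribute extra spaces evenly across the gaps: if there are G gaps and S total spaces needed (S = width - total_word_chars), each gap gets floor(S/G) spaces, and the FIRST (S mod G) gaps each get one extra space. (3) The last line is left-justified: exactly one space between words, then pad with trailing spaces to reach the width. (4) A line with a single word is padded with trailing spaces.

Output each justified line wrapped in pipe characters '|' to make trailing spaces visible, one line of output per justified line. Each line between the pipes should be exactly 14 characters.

Line 1: ['a', 'end'] (min_width=5, slack=9)
Line 2: ['lightbulb', 'page'] (min_width=14, slack=0)
Line 3: ['page', 'end', 'will'] (min_width=13, slack=1)
Line 4: ['progress', 'oats'] (min_width=13, slack=1)
Line 5: ['run', 'quickly'] (min_width=11, slack=3)
Line 6: ['draw', 'read', 'slow'] (min_width=14, slack=0)
Line 7: ['sea', 'young', 'big'] (min_width=13, slack=1)

Answer: |a          end|
|lightbulb page|
|page  end will|
|progress  oats|
|run    quickly|
|draw read slow|
|sea young big |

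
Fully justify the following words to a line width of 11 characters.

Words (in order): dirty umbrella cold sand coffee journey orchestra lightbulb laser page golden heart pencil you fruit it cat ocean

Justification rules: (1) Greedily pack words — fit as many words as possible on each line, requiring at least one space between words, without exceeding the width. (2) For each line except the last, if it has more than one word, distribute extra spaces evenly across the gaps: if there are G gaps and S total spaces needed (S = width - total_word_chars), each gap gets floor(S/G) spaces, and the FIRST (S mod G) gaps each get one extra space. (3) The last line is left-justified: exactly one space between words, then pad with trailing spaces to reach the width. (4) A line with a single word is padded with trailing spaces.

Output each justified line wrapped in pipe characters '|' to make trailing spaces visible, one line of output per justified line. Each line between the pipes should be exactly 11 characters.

Line 1: ['dirty'] (min_width=5, slack=6)
Line 2: ['umbrella'] (min_width=8, slack=3)
Line 3: ['cold', 'sand'] (min_width=9, slack=2)
Line 4: ['coffee'] (min_width=6, slack=5)
Line 5: ['journey'] (min_width=7, slack=4)
Line 6: ['orchestra'] (min_width=9, slack=2)
Line 7: ['lightbulb'] (min_width=9, slack=2)
Line 8: ['laser', 'page'] (min_width=10, slack=1)
Line 9: ['golden'] (min_width=6, slack=5)
Line 10: ['heart'] (min_width=5, slack=6)
Line 11: ['pencil', 'you'] (min_width=10, slack=1)
Line 12: ['fruit', 'it'] (min_width=8, slack=3)
Line 13: ['cat', 'ocean'] (min_width=9, slack=2)

Answer: |dirty      |
|umbrella   |
|cold   sand|
|coffee     |
|journey    |
|orchestra  |
|lightbulb  |
|laser  page|
|golden     |
|heart      |
|pencil  you|
|fruit    it|
|cat ocean  |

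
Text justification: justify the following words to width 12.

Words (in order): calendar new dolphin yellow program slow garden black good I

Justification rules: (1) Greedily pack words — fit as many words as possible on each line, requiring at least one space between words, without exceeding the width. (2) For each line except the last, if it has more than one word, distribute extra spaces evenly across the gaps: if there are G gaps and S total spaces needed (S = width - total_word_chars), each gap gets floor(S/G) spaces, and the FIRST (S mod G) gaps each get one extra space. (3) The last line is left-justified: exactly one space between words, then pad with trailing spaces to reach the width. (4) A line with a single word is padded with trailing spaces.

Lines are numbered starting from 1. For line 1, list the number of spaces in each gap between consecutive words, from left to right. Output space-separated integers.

Answer: 1

Derivation:
Line 1: ['calendar', 'new'] (min_width=12, slack=0)
Line 2: ['dolphin'] (min_width=7, slack=5)
Line 3: ['yellow'] (min_width=6, slack=6)
Line 4: ['program', 'slow'] (min_width=12, slack=0)
Line 5: ['garden', 'black'] (min_width=12, slack=0)
Line 6: ['good', 'I'] (min_width=6, slack=6)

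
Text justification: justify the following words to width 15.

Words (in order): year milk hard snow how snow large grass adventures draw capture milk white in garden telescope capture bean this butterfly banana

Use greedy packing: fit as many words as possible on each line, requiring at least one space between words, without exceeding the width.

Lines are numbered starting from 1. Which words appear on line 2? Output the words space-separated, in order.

Line 1: ['year', 'milk', 'hard'] (min_width=14, slack=1)
Line 2: ['snow', 'how', 'snow'] (min_width=13, slack=2)
Line 3: ['large', 'grass'] (min_width=11, slack=4)
Line 4: ['adventures', 'draw'] (min_width=15, slack=0)
Line 5: ['capture', 'milk'] (min_width=12, slack=3)
Line 6: ['white', 'in', 'garden'] (min_width=15, slack=0)
Line 7: ['telescope'] (min_width=9, slack=6)
Line 8: ['capture', 'bean'] (min_width=12, slack=3)
Line 9: ['this', 'butterfly'] (min_width=14, slack=1)
Line 10: ['banana'] (min_width=6, slack=9)

Answer: snow how snow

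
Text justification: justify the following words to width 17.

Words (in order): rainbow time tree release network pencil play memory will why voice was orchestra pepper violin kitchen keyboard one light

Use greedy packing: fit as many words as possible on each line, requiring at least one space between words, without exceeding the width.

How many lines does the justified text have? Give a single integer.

Answer: 9

Derivation:
Line 1: ['rainbow', 'time', 'tree'] (min_width=17, slack=0)
Line 2: ['release', 'network'] (min_width=15, slack=2)
Line 3: ['pencil', 'play'] (min_width=11, slack=6)
Line 4: ['memory', 'will', 'why'] (min_width=15, slack=2)
Line 5: ['voice', 'was'] (min_width=9, slack=8)
Line 6: ['orchestra', 'pepper'] (min_width=16, slack=1)
Line 7: ['violin', 'kitchen'] (min_width=14, slack=3)
Line 8: ['keyboard', 'one'] (min_width=12, slack=5)
Line 9: ['light'] (min_width=5, slack=12)
Total lines: 9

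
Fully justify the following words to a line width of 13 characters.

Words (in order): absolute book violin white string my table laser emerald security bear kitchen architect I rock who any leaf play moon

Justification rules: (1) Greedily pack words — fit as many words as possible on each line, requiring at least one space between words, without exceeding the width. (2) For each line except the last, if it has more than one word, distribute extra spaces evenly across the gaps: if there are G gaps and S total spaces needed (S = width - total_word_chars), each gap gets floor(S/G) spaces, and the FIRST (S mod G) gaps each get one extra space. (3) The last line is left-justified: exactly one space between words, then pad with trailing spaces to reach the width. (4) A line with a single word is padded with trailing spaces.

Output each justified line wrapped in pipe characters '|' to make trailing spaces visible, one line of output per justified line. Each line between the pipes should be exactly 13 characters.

Answer: |absolute book|
|violin  white|
|string     my|
|table   laser|
|emerald      |
|security bear|
|kitchen      |
|architect   I|
|rock  who any|
|leaf     play|
|moon         |

Derivation:
Line 1: ['absolute', 'book'] (min_width=13, slack=0)
Line 2: ['violin', 'white'] (min_width=12, slack=1)
Line 3: ['string', 'my'] (min_width=9, slack=4)
Line 4: ['table', 'laser'] (min_width=11, slack=2)
Line 5: ['emerald'] (min_width=7, slack=6)
Line 6: ['security', 'bear'] (min_width=13, slack=0)
Line 7: ['kitchen'] (min_width=7, slack=6)
Line 8: ['architect', 'I'] (min_width=11, slack=2)
Line 9: ['rock', 'who', 'any'] (min_width=12, slack=1)
Line 10: ['leaf', 'play'] (min_width=9, slack=4)
Line 11: ['moon'] (min_width=4, slack=9)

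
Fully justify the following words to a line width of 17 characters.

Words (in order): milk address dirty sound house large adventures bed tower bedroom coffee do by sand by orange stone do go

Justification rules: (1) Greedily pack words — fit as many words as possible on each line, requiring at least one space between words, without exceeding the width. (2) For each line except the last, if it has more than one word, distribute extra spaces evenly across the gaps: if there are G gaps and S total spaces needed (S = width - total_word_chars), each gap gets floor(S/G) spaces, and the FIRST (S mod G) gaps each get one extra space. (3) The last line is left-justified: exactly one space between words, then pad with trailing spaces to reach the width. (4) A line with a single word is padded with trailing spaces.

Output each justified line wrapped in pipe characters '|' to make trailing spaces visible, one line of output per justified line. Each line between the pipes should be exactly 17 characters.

Answer: |milk      address|
|dirty sound house|
|large  adventures|
|bed tower bedroom|
|coffee do by sand|
|by  orange  stone|
|do go            |

Derivation:
Line 1: ['milk', 'address'] (min_width=12, slack=5)
Line 2: ['dirty', 'sound', 'house'] (min_width=17, slack=0)
Line 3: ['large', 'adventures'] (min_width=16, slack=1)
Line 4: ['bed', 'tower', 'bedroom'] (min_width=17, slack=0)
Line 5: ['coffee', 'do', 'by', 'sand'] (min_width=17, slack=0)
Line 6: ['by', 'orange', 'stone'] (min_width=15, slack=2)
Line 7: ['do', 'go'] (min_width=5, slack=12)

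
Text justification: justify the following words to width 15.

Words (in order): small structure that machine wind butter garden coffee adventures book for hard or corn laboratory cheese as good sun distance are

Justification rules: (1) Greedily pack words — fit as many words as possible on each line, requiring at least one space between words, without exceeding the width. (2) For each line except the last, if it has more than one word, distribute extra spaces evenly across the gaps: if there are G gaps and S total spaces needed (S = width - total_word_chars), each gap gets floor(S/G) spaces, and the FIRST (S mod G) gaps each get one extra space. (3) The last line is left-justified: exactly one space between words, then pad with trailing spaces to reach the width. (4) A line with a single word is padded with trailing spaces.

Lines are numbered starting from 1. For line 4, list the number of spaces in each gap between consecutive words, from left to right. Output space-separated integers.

Line 1: ['small', 'structure'] (min_width=15, slack=0)
Line 2: ['that', 'machine'] (min_width=12, slack=3)
Line 3: ['wind', 'butter'] (min_width=11, slack=4)
Line 4: ['garden', 'coffee'] (min_width=13, slack=2)
Line 5: ['adventures', 'book'] (min_width=15, slack=0)
Line 6: ['for', 'hard', 'or'] (min_width=11, slack=4)
Line 7: ['corn', 'laboratory'] (min_width=15, slack=0)
Line 8: ['cheese', 'as', 'good'] (min_width=14, slack=1)
Line 9: ['sun', 'distance'] (min_width=12, slack=3)
Line 10: ['are'] (min_width=3, slack=12)

Answer: 3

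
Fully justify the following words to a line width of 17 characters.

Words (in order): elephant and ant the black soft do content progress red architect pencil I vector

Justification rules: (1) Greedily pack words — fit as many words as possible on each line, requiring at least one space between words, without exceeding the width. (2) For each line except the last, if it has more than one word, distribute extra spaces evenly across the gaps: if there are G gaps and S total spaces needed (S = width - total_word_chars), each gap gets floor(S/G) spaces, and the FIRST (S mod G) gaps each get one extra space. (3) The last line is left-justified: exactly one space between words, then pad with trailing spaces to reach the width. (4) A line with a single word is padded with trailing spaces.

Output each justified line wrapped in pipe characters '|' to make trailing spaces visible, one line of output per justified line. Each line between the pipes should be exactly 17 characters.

Answer: |elephant  and ant|
|the black soft do|
|content  progress|
|red     architect|
|pencil I vector  |

Derivation:
Line 1: ['elephant', 'and', 'ant'] (min_width=16, slack=1)
Line 2: ['the', 'black', 'soft', 'do'] (min_width=17, slack=0)
Line 3: ['content', 'progress'] (min_width=16, slack=1)
Line 4: ['red', 'architect'] (min_width=13, slack=4)
Line 5: ['pencil', 'I', 'vector'] (min_width=15, slack=2)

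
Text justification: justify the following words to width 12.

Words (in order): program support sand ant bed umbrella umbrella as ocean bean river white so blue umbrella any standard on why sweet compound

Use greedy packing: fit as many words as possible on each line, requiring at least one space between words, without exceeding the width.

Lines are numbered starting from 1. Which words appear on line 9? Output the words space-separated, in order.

Answer: umbrella any

Derivation:
Line 1: ['program'] (min_width=7, slack=5)
Line 2: ['support', 'sand'] (min_width=12, slack=0)
Line 3: ['ant', 'bed'] (min_width=7, slack=5)
Line 4: ['umbrella'] (min_width=8, slack=4)
Line 5: ['umbrella', 'as'] (min_width=11, slack=1)
Line 6: ['ocean', 'bean'] (min_width=10, slack=2)
Line 7: ['river', 'white'] (min_width=11, slack=1)
Line 8: ['so', 'blue'] (min_width=7, slack=5)
Line 9: ['umbrella', 'any'] (min_width=12, slack=0)
Line 10: ['standard', 'on'] (min_width=11, slack=1)
Line 11: ['why', 'sweet'] (min_width=9, slack=3)
Line 12: ['compound'] (min_width=8, slack=4)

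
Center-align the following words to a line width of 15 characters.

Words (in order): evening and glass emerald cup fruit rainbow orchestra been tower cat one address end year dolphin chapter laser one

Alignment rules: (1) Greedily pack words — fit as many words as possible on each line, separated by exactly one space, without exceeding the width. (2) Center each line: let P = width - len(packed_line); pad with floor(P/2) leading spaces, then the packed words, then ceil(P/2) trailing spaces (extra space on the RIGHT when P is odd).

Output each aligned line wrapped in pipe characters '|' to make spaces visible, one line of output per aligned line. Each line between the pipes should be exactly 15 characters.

Answer: |  evening and  |
| glass emerald |
|   cup fruit   |
|    rainbow    |
|orchestra been |
| tower cat one |
|  address end  |
| year dolphin  |
| chapter laser |
|      one      |

Derivation:
Line 1: ['evening', 'and'] (min_width=11, slack=4)
Line 2: ['glass', 'emerald'] (min_width=13, slack=2)
Line 3: ['cup', 'fruit'] (min_width=9, slack=6)
Line 4: ['rainbow'] (min_width=7, slack=8)
Line 5: ['orchestra', 'been'] (min_width=14, slack=1)
Line 6: ['tower', 'cat', 'one'] (min_width=13, slack=2)
Line 7: ['address', 'end'] (min_width=11, slack=4)
Line 8: ['year', 'dolphin'] (min_width=12, slack=3)
Line 9: ['chapter', 'laser'] (min_width=13, slack=2)
Line 10: ['one'] (min_width=3, slack=12)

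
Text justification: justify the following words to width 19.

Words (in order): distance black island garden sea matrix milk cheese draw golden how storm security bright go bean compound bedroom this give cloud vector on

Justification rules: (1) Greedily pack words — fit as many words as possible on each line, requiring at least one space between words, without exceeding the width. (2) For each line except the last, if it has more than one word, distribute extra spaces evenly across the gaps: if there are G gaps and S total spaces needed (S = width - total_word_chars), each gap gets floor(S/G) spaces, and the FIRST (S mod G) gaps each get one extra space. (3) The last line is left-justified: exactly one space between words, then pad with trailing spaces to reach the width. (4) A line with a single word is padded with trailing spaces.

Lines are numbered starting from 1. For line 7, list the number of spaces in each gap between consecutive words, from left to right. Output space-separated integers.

Line 1: ['distance', 'black'] (min_width=14, slack=5)
Line 2: ['island', 'garden', 'sea'] (min_width=17, slack=2)
Line 3: ['matrix', 'milk', 'cheese'] (min_width=18, slack=1)
Line 4: ['draw', 'golden', 'how'] (min_width=15, slack=4)
Line 5: ['storm', 'security'] (min_width=14, slack=5)
Line 6: ['bright', 'go', 'bean'] (min_width=14, slack=5)
Line 7: ['compound', 'bedroom'] (min_width=16, slack=3)
Line 8: ['this', 'give', 'cloud'] (min_width=15, slack=4)
Line 9: ['vector', 'on'] (min_width=9, slack=10)

Answer: 4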